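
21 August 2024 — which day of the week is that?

Wednesday

Doomsday rule: the anchor day for the 2000s is Tuesday. For year 24: 24÷12 = 2 r 0, and 0÷4 = 0, so 2+0+0 = 2.
Tuesday + 2 ≡ Thursday — that's 2024's doomsday.
In August the doomsday date is Aug 8.
Aug 21 is 13 days after Aug 8; 13 mod 7 = 6, so Thursday + 6 = Wednesday.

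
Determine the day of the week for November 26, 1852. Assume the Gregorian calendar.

Friday

Doomsday rule: the anchor day for the 1800s is Friday. For year 52: 52÷12 = 4 r 4, and 4÷4 = 1, so 4+4+1 = 9.
Friday + 9 ≡ Sunday — that's 1852's doomsday.
In November the doomsday date is Nov 7.
Nov 26 is 19 days after Nov 7; 19 mod 7 = 5, so Sunday + 5 = Friday.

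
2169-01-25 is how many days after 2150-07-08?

6776

Jul 8, 2150 → Jul 8, 2151: 365 days.
Jul 8, 2151 → Jul 8, 2152: 366 days (Feb 29, 2152 is in that span).
Jul 8, 2152 → Jul 8, 2153: 365 days.
Jul 8, 2153 → Jul 8, 2154: 365 days.
Jul 8, 2154 → Jul 8, 2155: 365 days.
Jul 8, 2155 → Jul 8, 2156: 366 days (Feb 29, 2156 is in that span).
Jul 8, 2156 → Jul 8, 2157: 365 days.
Jul 8, 2157 → Jul 8, 2158: 365 days.
Jul 8, 2158 → Jul 8, 2159: 365 days.
Jul 8, 2159 → Jul 8, 2160: 366 days (Feb 29, 2160 is in that span).
Jul 8, 2160 → Jul 8, 2161: 365 days.
Jul 8, 2161 → Jul 8, 2162: 365 days.
Jul 8, 2162 → Jul 8, 2163: 365 days.
Jul 8, 2163 → Jul 8, 2164: 366 days (Feb 29, 2164 is in that span).
Jul 8, 2164 → Jul 8, 2165: 365 days.
Jul 8, 2165 → Jul 8, 2166: 365 days.
Jul 8, 2166 → Jul 8, 2167: 365 days.
Jul 8, 2167 → Jul 8, 2168: 366 days (Feb 29, 2168 is in that span).
Jul 8, 2168 → Aug 8, 2168: 31 days (July has 31).
Aug 8, 2168 → Sep 8, 2168: 31 days (August has 31).
Sep 8, 2168 → Oct 8, 2168: 30 days (September has 30).
Oct 8, 2168 → Nov 8, 2168: 31 days (October has 31).
Nov 8, 2168 → Dec 8, 2168: 30 days (November has 30).
Dec 8, 2168 → Jan 8, 2169: 31 days (December has 31).
Jan 8, 2169 → Jan 25, 2169: 17 days.
Total: 6776 days.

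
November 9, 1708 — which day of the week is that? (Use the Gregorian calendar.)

Doomsday rule: the anchor day for the 1700s is Sunday. For year 08: 8÷12 = 0 r 8, and 8÷4 = 2, so 0+8+2 = 10.
Sunday + 10 ≡ Wednesday — that's 1708's doomsday.
In November the doomsday date is Nov 7.
Nov 9 is 2 days after Nov 7; 2 mod 7 = 2, so Wednesday + 2 = Friday.

Friday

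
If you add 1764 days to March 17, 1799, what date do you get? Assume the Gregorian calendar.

January 15, 1804

+365 (one year) → Mar 17, 1800 (1399 left).
+365 (one year) → Mar 17, 1801 (1034 left).
+365 (one year) → Mar 17, 1802 (669 left).
+365 (one year) → Mar 17, 1803 (304 left).
Mar has 31 days: +15 → Apr 1, 1803 (289 left).
Apr has 30 days: +30 → May 1, 1803 (259 left).
May has 31 days: +31 → Jun 1, 1803 (228 left).
Jun has 30 days: +30 → Jul 1, 1803 (198 left).
Jul has 31 days: +31 → Aug 1, 1803 (167 left).
Aug has 31 days: +31 → Sep 1, 1803 (136 left).
Sep has 30 days: +30 → Oct 1, 1803 (106 left).
Oct has 31 days: +31 → Nov 1, 1803 (75 left).
Nov has 30 days: +30 → Dec 1, 1803 (45 left).
Dec has 31 days: +31 → Jan 1, 1804 (14 left).
+14 → Jan 15, 1804.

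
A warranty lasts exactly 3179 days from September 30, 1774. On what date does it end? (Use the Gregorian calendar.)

June 14, 1783

+365 (one year) → Sep 30, 1775 (2814 left).
+366 (one year; includes Feb 29, 1776) → Sep 30, 1776 (2448 left).
+365 (one year) → Sep 30, 1777 (2083 left).
+365 (one year) → Sep 30, 1778 (1718 left).
+365 (one year) → Sep 30, 1779 (1353 left).
+366 (one year; includes Feb 29, 1780) → Sep 30, 1780 (987 left).
+365 (one year) → Sep 30, 1781 (622 left).
+365 (one year) → Sep 30, 1782 (257 left).
Sep has 30 days: +1 → Oct 1, 1782 (256 left).
Oct has 31 days: +31 → Nov 1, 1782 (225 left).
Nov has 30 days: +30 → Dec 1, 1782 (195 left).
Dec has 31 days: +31 → Jan 1, 1783 (164 left).
Jan has 31 days: +31 → Feb 1, 1783 (133 left).
Feb has 28 days: +28 → Mar 1, 1783 (105 left).
Mar has 31 days: +31 → Apr 1, 1783 (74 left).
Apr has 30 days: +30 → May 1, 1783 (44 left).
May has 31 days: +31 → Jun 1, 1783 (13 left).
+13 → Jun 14, 1783.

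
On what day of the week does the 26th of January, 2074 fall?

Friday

Doomsday rule: the anchor day for the 2000s is Tuesday. For year 74: 74÷12 = 6 r 2, and 2÷4 = 0, so 6+2+0 = 8.
Tuesday + 8 ≡ Wednesday — that's 2074's doomsday.
In January the doomsday date is Jan 3 (2074 is not a leap year).
Jan 26 is 23 days after Jan 3; 23 mod 7 = 2, so Wednesday + 2 = Friday.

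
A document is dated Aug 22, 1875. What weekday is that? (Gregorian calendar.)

Doomsday rule: the anchor day for the 1800s is Friday. For year 75: 75÷12 = 6 r 3, and 3÷4 = 0, so 6+3+0 = 9.
Friday + 9 ≡ Sunday — that's 1875's doomsday.
In August the doomsday date is Aug 8.
Aug 22 is 14 days after Aug 8; 14 mod 7 = 0, so Sunday + 0 = Sunday.

Sunday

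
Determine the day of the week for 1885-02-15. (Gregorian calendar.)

Doomsday rule: the anchor day for the 1800s is Friday. For year 85: 85÷12 = 7 r 1, and 1÷4 = 0, so 7+1+0 = 8.
Friday + 8 ≡ Saturday — that's 1885's doomsday.
In February the doomsday date is Feb 28 (1885 is not a leap year).
Feb 15 is 13 days before Feb 28; 13 mod 7 = 6, so Saturday − 6 = Sunday.

Sunday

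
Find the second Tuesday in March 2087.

March 11, 2087

March 1, 2087 is a Saturday.
The first Tuesday is therefore March 4 (3 days later).
The second Tuesday is 4 + 1×7 = March 11.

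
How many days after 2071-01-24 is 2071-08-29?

217

Jan 24, 2071 → Feb 24, 2071: 31 days (January has 31).
Feb 24, 2071 → Mar 24, 2071: 28 days (February has 28).
Mar 24, 2071 → Apr 24, 2071: 31 days (March has 31).
Apr 24, 2071 → May 24, 2071: 30 days (April has 30).
May 24, 2071 → Jun 24, 2071: 31 days (May has 31).
Jun 24, 2071 → Jul 24, 2071: 30 days (June has 30).
Jul 24, 2071 → Aug 24, 2071: 31 days (July has 31).
Aug 24, 2071 → Aug 29, 2071: 5 days.
Total: 217 days.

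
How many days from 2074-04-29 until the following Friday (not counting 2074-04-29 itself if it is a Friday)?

Apr 29, 2074 is a Sunday.
From Sunday to the next Friday is 5 days.

5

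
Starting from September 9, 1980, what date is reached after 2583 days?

+365 (one year) → Sep 9, 1981 (2218 left).
+365 (one year) → Sep 9, 1982 (1853 left).
+365 (one year) → Sep 9, 1983 (1488 left).
+366 (one year; includes Feb 29, 1984) → Sep 9, 1984 (1122 left).
+365 (one year) → Sep 9, 1985 (757 left).
+365 (one year) → Sep 9, 1986 (392 left).
Sep has 30 days: +22 → Oct 1, 1986 (370 left).
Oct has 31 days: +31 → Nov 1, 1986 (339 left).
Nov has 30 days: +30 → Dec 1, 1986 (309 left).
Dec has 31 days: +31 → Jan 1, 1987 (278 left).
Jan has 31 days: +31 → Feb 1, 1987 (247 left).
Feb has 28 days: +28 → Mar 1, 1987 (219 left).
Mar has 31 days: +31 → Apr 1, 1987 (188 left).
Apr has 30 days: +30 → May 1, 1987 (158 left).
May has 31 days: +31 → Jun 1, 1987 (127 left).
Jun has 30 days: +30 → Jul 1, 1987 (97 left).
Jul has 31 days: +31 → Aug 1, 1987 (66 left).
Aug has 31 days: +31 → Sep 1, 1987 (35 left).
Sep has 30 days: +30 → Oct 1, 1987 (5 left).
+5 → Oct 6, 1987.

October 6, 1987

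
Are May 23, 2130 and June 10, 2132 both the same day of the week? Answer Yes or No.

Yes

From May 23, 2130 to Jun 10, 2132 is 749 days.
749 mod 7 = 0, so they are the same weekday.
(May 23, 2130 is a Tuesday; Jun 10, 2132 is a Tuesday.)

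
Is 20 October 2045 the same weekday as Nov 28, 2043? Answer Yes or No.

From Nov 28, 2043 to Oct 20, 2045 is 692 days.
692 mod 7 = 6, so they are different weekdays.
(Nov 28, 2043 is a Saturday; Oct 20, 2045 is a Friday.)

No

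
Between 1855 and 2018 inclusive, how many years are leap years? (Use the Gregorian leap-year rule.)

Multiples of 4 in [1855,2018]: 41.
Of those, multiples of 100: 2 (not leap unless ÷400).
Multiples of 400: 1.
Leap years = 41 − 2 + 1 = 40.

40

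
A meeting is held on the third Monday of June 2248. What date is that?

June 19, 2248

June 1, 2248 is a Thursday.
The first Monday is therefore June 5 (4 days later).
The third Monday is 5 + 2×7 = June 19.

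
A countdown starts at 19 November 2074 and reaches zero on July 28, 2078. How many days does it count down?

Nov 19, 2074 → Nov 19, 2075: 365 days.
Nov 19, 2075 → Nov 19, 2076: 366 days (Feb 29, 2076 is in that span).
Nov 19, 2076 → Nov 19, 2077: 365 days.
Nov 19, 2077 → Dec 19, 2077: 30 days (November has 30).
Dec 19, 2077 → Jan 19, 2078: 31 days (December has 31).
Jan 19, 2078 → Feb 19, 2078: 31 days (January has 31).
Feb 19, 2078 → Mar 19, 2078: 28 days (February has 28).
Mar 19, 2078 → Apr 19, 2078: 31 days (March has 31).
Apr 19, 2078 → May 19, 2078: 30 days (April has 30).
May 19, 2078 → Jun 19, 2078: 31 days (May has 31).
Jun 19, 2078 → Jul 19, 2078: 30 days (June has 30).
Jul 19, 2078 → Jul 28, 2078: 9 days.
Total: 1347 days.

1347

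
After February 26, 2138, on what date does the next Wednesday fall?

Feb 26, 2138 is a Wednesday.
From Wednesday to the next Wednesday is 7 days.
Feb 26, 2138 + 7 = Mar 5, 2138.

March 5, 2138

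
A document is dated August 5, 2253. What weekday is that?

Doomsday rule: the anchor day for the 2200s is Friday. For year 53: 53÷12 = 4 r 5, and 5÷4 = 1, so 4+5+1 = 10.
Friday + 10 ≡ Monday — that's 2253's doomsday.
In August the doomsday date is Aug 8.
Aug 5 is 3 days before Aug 8; 3 mod 7 = 3, so Monday − 3 = Friday.

Friday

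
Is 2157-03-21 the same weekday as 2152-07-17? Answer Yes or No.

From Jul 17, 2152 to Mar 21, 2157 is 1708 days.
1708 mod 7 = 0, so they are the same weekday.
(Jul 17, 2152 is a Monday; Mar 21, 2157 is a Monday.)

Yes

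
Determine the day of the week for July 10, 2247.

Saturday

Doomsday rule: the anchor day for the 2200s is Friday. For year 47: 47÷12 = 3 r 11, and 11÷4 = 2, so 3+11+2 = 16.
Friday + 16 ≡ Sunday — that's 2247's doomsday.
In July the doomsday date is Jul 11.
Jul 10 is 1 day before Jul 11; 1 mod 7 = 1, so Sunday − 1 = Saturday.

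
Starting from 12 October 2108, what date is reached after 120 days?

Oct has 31 days: +20 → Nov 1, 2108 (100 left).
Nov has 30 days: +30 → Dec 1, 2108 (70 left).
Dec has 31 days: +31 → Jan 1, 2109 (39 left).
Jan has 31 days: +31 → Feb 1, 2109 (8 left).
+8 → Feb 9, 2109.

February 9, 2109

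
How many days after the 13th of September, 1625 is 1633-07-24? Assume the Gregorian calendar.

Sep 13, 1625 → Sep 13, 1626: 365 days.
Sep 13, 1626 → Sep 13, 1627: 365 days.
Sep 13, 1627 → Sep 13, 1628: 366 days (Feb 29, 1628 is in that span).
Sep 13, 1628 → Sep 13, 1629: 365 days.
Sep 13, 1629 → Sep 13, 1630: 365 days.
Sep 13, 1630 → Sep 13, 1631: 365 days.
Sep 13, 1631 → Sep 13, 1632: 366 days (Feb 29, 1632 is in that span).
Sep 13, 1632 → Oct 13, 1632: 30 days (September has 30).
Oct 13, 1632 → Nov 13, 1632: 31 days (October has 31).
Nov 13, 1632 → Dec 13, 1632: 30 days (November has 30).
Dec 13, 1632 → Jan 13, 1633: 31 days (December has 31).
Jan 13, 1633 → Feb 13, 1633: 31 days (January has 31).
Feb 13, 1633 → Mar 13, 1633: 28 days (February has 28).
Mar 13, 1633 → Apr 13, 1633: 31 days (March has 31).
Apr 13, 1633 → May 13, 1633: 30 days (April has 30).
May 13, 1633 → Jun 13, 1633: 31 days (May has 31).
Jun 13, 1633 → Jul 13, 1633: 30 days (June has 30).
Jul 13, 1633 → Jul 24, 1633: 11 days.
Total: 2871 days.

2871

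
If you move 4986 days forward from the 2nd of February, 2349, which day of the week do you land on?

Friday

First find the weekday of Feb 2, 2349. Doomsday rule: the anchor day for the 2300s is Wednesday. For year 49: 49÷12 = 4 r 1, and 1÷4 = 0, so 4+1+0 = 5.
Wednesday + 5 ≡ Monday — that's 2349's doomsday.
In February the doomsday date is Feb 28 (2349 is not a leap year).
Feb 2 is 26 days before Feb 28; 26 mod 7 = 5, so Monday − 5 = Wednesday.
4986 mod 7 = 2, so 4986 days after a Wednesday is Wednesday + 2 = Friday.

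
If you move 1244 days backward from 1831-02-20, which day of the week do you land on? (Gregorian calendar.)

Tuesday

First find the weekday of Feb 20, 1831. Doomsday rule: the anchor day for the 1800s is Friday. For year 31: 31÷12 = 2 r 7, and 7÷4 = 1, so 2+7+1 = 10.
Friday + 10 ≡ Monday — that's 1831's doomsday.
In February the doomsday date is Feb 28 (1831 is not a leap year).
Feb 20 is 8 days before Feb 28; 8 mod 7 = 1, so Monday − 1 = Sunday.
1244 mod 7 = 5, so 1244 days before a Sunday is Sunday − 5 = Tuesday.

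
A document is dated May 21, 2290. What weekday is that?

Doomsday rule: the anchor day for the 2200s is Friday. For year 90: 90÷12 = 7 r 6, and 6÷4 = 1, so 7+6+1 = 14.
Friday + 14 ≡ Friday — that's 2290's doomsday.
In May the doomsday date is May 9.
May 21 is 12 days after May 9; 12 mod 7 = 5, so Friday + 5 = Wednesday.

Wednesday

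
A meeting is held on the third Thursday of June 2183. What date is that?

June 19, 2183

June 1, 2183 is a Sunday.
The first Thursday is therefore June 5 (4 days later).
The third Thursday is 5 + 2×7 = June 19.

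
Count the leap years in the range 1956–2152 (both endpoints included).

49

Multiples of 4 in [1956,2152]: 50.
Of those, multiples of 100: 2 (not leap unless ÷400).
Multiples of 400: 1.
Leap years = 50 − 2 + 1 = 49.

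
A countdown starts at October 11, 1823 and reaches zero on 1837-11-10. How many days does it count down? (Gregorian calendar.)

5144

Oct 11, 1823 → Oct 11, 1824: 366 days (Feb 29, 1824 is in that span).
Oct 11, 1824 → Oct 11, 1825: 365 days.
Oct 11, 1825 → Oct 11, 1826: 365 days.
Oct 11, 1826 → Oct 11, 1827: 365 days.
Oct 11, 1827 → Oct 11, 1828: 366 days (Feb 29, 1828 is in that span).
Oct 11, 1828 → Oct 11, 1829: 365 days.
Oct 11, 1829 → Oct 11, 1830: 365 days.
Oct 11, 1830 → Oct 11, 1831: 365 days.
Oct 11, 1831 → Oct 11, 1832: 366 days (Feb 29, 1832 is in that span).
Oct 11, 1832 → Oct 11, 1833: 365 days.
Oct 11, 1833 → Oct 11, 1834: 365 days.
Oct 11, 1834 → Oct 11, 1835: 365 days.
Oct 11, 1835 → Oct 11, 1836: 366 days (Feb 29, 1836 is in that span).
Oct 11, 1836 → Nov 11, 1836: 31 days (October has 31).
Nov 11, 1836 → Dec 11, 1836: 30 days (November has 30).
Dec 11, 1836 → Jan 11, 1837: 31 days (December has 31).
Jan 11, 1837 → Feb 11, 1837: 31 days (January has 31).
Feb 11, 1837 → Mar 11, 1837: 28 days (February has 28).
Mar 11, 1837 → Apr 11, 1837: 31 days (March has 31).
Apr 11, 1837 → May 11, 1837: 30 days (April has 30).
May 11, 1837 → Jun 11, 1837: 31 days (May has 31).
Jun 11, 1837 → Jul 11, 1837: 30 days (June has 30).
Jul 11, 1837 → Aug 11, 1837: 31 days (July has 31).
Aug 11, 1837 → Sep 11, 1837: 31 days (August has 31).
Sep 11, 1837 → Oct 11, 1837: 30 days (September has 30).
Oct 11, 1837 → Nov 10, 1837: 30 days.
Total: 5144 days.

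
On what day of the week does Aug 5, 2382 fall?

Doomsday rule: the anchor day for the 2300s is Wednesday. For year 82: 82÷12 = 6 r 10, and 10÷4 = 2, so 6+10+2 = 18.
Wednesday + 18 ≡ Sunday — that's 2382's doomsday.
In August the doomsday date is Aug 8.
Aug 5 is 3 days before Aug 8; 3 mod 7 = 3, so Sunday − 3 = Thursday.

Thursday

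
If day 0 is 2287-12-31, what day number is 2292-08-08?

1682

Dec 31, 2287 → Dec 31, 2288: 366 days (Feb 29, 2288 is in that span).
Dec 31, 2288 → Dec 31, 2289: 365 days.
Dec 31, 2289 → Dec 31, 2290: 365 days.
Dec 31, 2290 → Dec 31, 2291: 365 days.
Dec 31, 2291 → Jan 31, 2292: 31 days (December has 31).
Jan 31, 2292 → Feb 29, 2292: 29 days (January has 31).
Feb 29, 2292 → Mar 29, 2292: 29 days (February has 29).
Mar 29, 2292 → Apr 29, 2292: 31 days (March has 31).
Apr 29, 2292 → May 29, 2292: 30 days (April has 30).
May 29, 2292 → Jun 29, 2292: 31 days (May has 31).
Jun 29, 2292 → Jul 29, 2292: 30 days (June has 30).
Jul 29, 2292 → Aug 8, 2292: 10 days.
Total: 1682 days.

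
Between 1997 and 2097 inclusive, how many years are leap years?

Multiples of 4 in [1997,2097]: 25.
Of those, multiples of 100: 1 (not leap unless ÷400).
Multiples of 400: 1.
Leap years = 25 − 1 + 1 = 25.

25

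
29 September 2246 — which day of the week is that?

Tuesday

Doomsday rule: the anchor day for the 2200s is Friday. For year 46: 46÷12 = 3 r 10, and 10÷4 = 2, so 3+10+2 = 15.
Friday + 15 ≡ Saturday — that's 2246's doomsday.
In September the doomsday date is Sep 5.
Sep 29 is 24 days after Sep 5; 24 mod 7 = 3, so Saturday + 3 = Tuesday.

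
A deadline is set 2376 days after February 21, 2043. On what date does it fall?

+365 (one year) → Feb 21, 2044 (2011 left).
+366 (one year; includes Feb 29, 2044) → Feb 21, 2045 (1645 left).
+365 (one year) → Feb 21, 2046 (1280 left).
+365 (one year) → Feb 21, 2047 (915 left).
+365 (one year) → Feb 21, 2048 (550 left).
+366 (one year; includes Feb 29, 2048) → Feb 21, 2049 (184 left).
Feb has 28 days: +8 → Mar 1, 2049 (176 left).
Mar has 31 days: +31 → Apr 1, 2049 (145 left).
Apr has 30 days: +30 → May 1, 2049 (115 left).
May has 31 days: +31 → Jun 1, 2049 (84 left).
Jun has 30 days: +30 → Jul 1, 2049 (54 left).
Jul has 31 days: +31 → Aug 1, 2049 (23 left).
+23 → Aug 24, 2049.

August 24, 2049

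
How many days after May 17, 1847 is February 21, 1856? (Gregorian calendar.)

3202

May 17, 1847 → May 17, 1848: 366 days (Feb 29, 1848 is in that span).
May 17, 1848 → May 17, 1849: 365 days.
May 17, 1849 → May 17, 1850: 365 days.
May 17, 1850 → May 17, 1851: 365 days.
May 17, 1851 → May 17, 1852: 366 days (Feb 29, 1852 is in that span).
May 17, 1852 → May 17, 1853: 365 days.
May 17, 1853 → May 17, 1854: 365 days.
May 17, 1854 → May 17, 1855: 365 days.
May 17, 1855 → Jun 17, 1855: 31 days (May has 31).
Jun 17, 1855 → Jul 17, 1855: 30 days (June has 30).
Jul 17, 1855 → Aug 17, 1855: 31 days (July has 31).
Aug 17, 1855 → Sep 17, 1855: 31 days (August has 31).
Sep 17, 1855 → Oct 17, 1855: 30 days (September has 30).
Oct 17, 1855 → Nov 17, 1855: 31 days (October has 31).
Nov 17, 1855 → Dec 17, 1855: 30 days (November has 30).
Dec 17, 1855 → Jan 17, 1856: 31 days (December has 31).
Jan 17, 1856 → Feb 17, 1856: 31 days (January has 31).
Feb 17, 1856 → Feb 21, 1856: 4 days.
Total: 3202 days.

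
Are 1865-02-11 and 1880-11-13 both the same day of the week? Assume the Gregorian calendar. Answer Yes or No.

From Feb 11, 1865 to Nov 13, 1880 is 5754 days.
5754 mod 7 = 0, so they are the same weekday.
(Feb 11, 1865 is a Saturday; Nov 13, 1880 is a Saturday.)

Yes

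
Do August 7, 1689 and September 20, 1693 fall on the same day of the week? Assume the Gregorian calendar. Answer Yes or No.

From Aug 7, 1689 to Sep 20, 1693 is 1505 days.
1505 mod 7 = 0, so they are the same weekday.
(Aug 7, 1689 is a Sunday; Sep 20, 1693 is a Sunday.)

Yes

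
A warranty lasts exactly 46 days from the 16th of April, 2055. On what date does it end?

June 1, 2055

Apr has 30 days: +15 → May 1, 2055 (31 left).
May has 31 days: +31 → Jun 1, 2055 (0 left).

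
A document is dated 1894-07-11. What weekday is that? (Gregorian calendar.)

Wednesday

Doomsday rule: the anchor day for the 1800s is Friday. For year 94: 94÷12 = 7 r 10, and 10÷4 = 2, so 7+10+2 = 19.
Friday + 19 ≡ Wednesday — that's 1894's doomsday.
In July the doomsday date is Jul 11.
Jul 11 is the doomsday itself: Wednesday.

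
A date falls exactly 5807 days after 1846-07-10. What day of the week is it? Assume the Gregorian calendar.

First find the weekday of Jul 10, 1846. Doomsday rule: the anchor day for the 1800s is Friday. For year 46: 46÷12 = 3 r 10, and 10÷4 = 2, so 3+10+2 = 15.
Friday + 15 ≡ Saturday — that's 1846's doomsday.
In July the doomsday date is Jul 11.
Jul 10 is 1 day before Jul 11; 1 mod 7 = 1, so Saturday − 1 = Friday.
5807 mod 7 = 4, so 5807 days after a Friday is Friday + 4 = Tuesday.

Tuesday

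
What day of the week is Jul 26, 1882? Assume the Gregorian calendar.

Wednesday

Doomsday rule: the anchor day for the 1800s is Friday. For year 82: 82÷12 = 6 r 10, and 10÷4 = 2, so 6+10+2 = 18.
Friday + 18 ≡ Tuesday — that's 1882's doomsday.
In July the doomsday date is Jul 11.
Jul 26 is 15 days after Jul 11; 15 mod 7 = 1, so Tuesday + 1 = Wednesday.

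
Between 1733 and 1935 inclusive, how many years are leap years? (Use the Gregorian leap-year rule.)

Multiples of 4 in [1733,1935]: 50.
Of those, multiples of 100: 2 (not leap unless ÷400).
Multiples of 400: 0.
Leap years = 50 − 2 + 0 = 48.

48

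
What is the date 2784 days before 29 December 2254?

−365 (one year) → Dec 29, 2253 (2419 left).
−365 (one year) → Dec 29, 2252 (2054 left).
−366 (one year; includes Feb 29, 2252) → Dec 29, 2251 (1688 left).
−365 (one year) → Dec 29, 2250 (1323 left).
−365 (one year) → Dec 29, 2249 (958 left).
−365 (one year) → Dec 29, 2248 (593 left).
−366 (one year; includes Feb 29, 2248) → Dec 29, 2247 (227 left).
−29 → Nov 30, 2247 (end of Nov, 30 days; 198 left).
−30 → Oct 31, 2247 (end of Oct, 31 days; 168 left).
−31 → Sep 30, 2247 (end of Sep, 30 days; 137 left).
−30 → Aug 31, 2247 (end of Aug, 31 days; 107 left).
−31 → Jul 31, 2247 (end of Jul, 31 days; 76 left).
−31 → Jun 30, 2247 (end of Jun, 30 days; 45 left).
−30 → May 31, 2247 (end of May, 31 days; 15 left).
−15 → May 16, 2247.

May 16, 2247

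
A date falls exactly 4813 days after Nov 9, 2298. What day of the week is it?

Nov 9, 2298 is a Wednesday.
4813 mod 7 = 4, so 4813 days after a Wednesday is Wednesday + 4 = Sunday.

Sunday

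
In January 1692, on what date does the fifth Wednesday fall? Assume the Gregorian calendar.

January 30, 1692

January 1, 1692 is a Tuesday.
The first Wednesday is therefore January 2 (1 days later).
The fifth Wednesday is 2 + 4×7 = January 30.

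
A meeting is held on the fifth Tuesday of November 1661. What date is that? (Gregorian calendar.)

November 29, 1661

November 1, 1661 is a Tuesday.
The first Tuesday is therefore November 1 (same day).
The fifth Tuesday is 1 + 4×7 = November 29.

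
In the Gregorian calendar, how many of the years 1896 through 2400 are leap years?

Multiples of 4 in [1896,2400]: 127.
Of those, multiples of 100: 6 (not leap unless ÷400).
Multiples of 400: 2.
Leap years = 127 − 6 + 2 = 123.

123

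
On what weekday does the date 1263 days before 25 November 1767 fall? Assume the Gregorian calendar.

First find the weekday of Nov 25, 1767. Doomsday rule: the anchor day for the 1700s is Sunday. For year 67: 67÷12 = 5 r 7, and 7÷4 = 1, so 5+7+1 = 13.
Sunday + 13 ≡ Saturday — that's 1767's doomsday.
In November the doomsday date is Nov 7.
Nov 25 is 18 days after Nov 7; 18 mod 7 = 4, so Saturday + 4 = Wednesday.
1263 mod 7 = 3, so 1263 days before a Wednesday is Wednesday − 3 = Sunday.

Sunday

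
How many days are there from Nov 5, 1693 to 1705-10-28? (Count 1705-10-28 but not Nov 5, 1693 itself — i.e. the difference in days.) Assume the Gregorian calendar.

4374

Nov 5, 1693 → Nov 5, 1694: 365 days.
Nov 5, 1694 → Nov 5, 1695: 365 days.
Nov 5, 1695 → Nov 5, 1696: 366 days (Feb 29, 1696 is in that span).
Nov 5, 1696 → Nov 5, 1697: 365 days.
Nov 5, 1697 → Nov 5, 1698: 365 days.
Nov 5, 1698 → Nov 5, 1699: 365 days.
Nov 5, 1699 → Nov 5, 1700: 365 days.
Nov 5, 1700 → Nov 5, 1701: 365 days.
Nov 5, 1701 → Nov 5, 1702: 365 days.
Nov 5, 1702 → Nov 5, 1703: 365 days.
Nov 5, 1703 → Nov 5, 1704: 366 days (Feb 29, 1704 is in that span).
Nov 5, 1704 → Dec 5, 1704: 30 days (November has 30).
Dec 5, 1704 → Jan 5, 1705: 31 days (December has 31).
Jan 5, 1705 → Feb 5, 1705: 31 days (January has 31).
Feb 5, 1705 → Mar 5, 1705: 28 days (February has 28).
Mar 5, 1705 → Apr 5, 1705: 31 days (March has 31).
Apr 5, 1705 → May 5, 1705: 30 days (April has 30).
May 5, 1705 → Jun 5, 1705: 31 days (May has 31).
Jun 5, 1705 → Jul 5, 1705: 30 days (June has 30).
Jul 5, 1705 → Aug 5, 1705: 31 days (July has 31).
Aug 5, 1705 → Sep 5, 1705: 31 days (August has 31).
Sep 5, 1705 → Oct 5, 1705: 30 days (September has 30).
Oct 5, 1705 → Oct 28, 1705: 23 days.
Total: 4374 days.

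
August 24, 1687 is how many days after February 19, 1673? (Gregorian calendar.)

Feb 19, 1673 → Feb 19, 1674: 365 days.
Feb 19, 1674 → Feb 19, 1675: 365 days.
Feb 19, 1675 → Feb 19, 1676: 365 days.
Feb 19, 1676 → Feb 19, 1677: 366 days (Feb 29, 1676 is in that span).
Feb 19, 1677 → Feb 19, 1678: 365 days.
Feb 19, 1678 → Feb 19, 1679: 365 days.
Feb 19, 1679 → Feb 19, 1680: 365 days.
Feb 19, 1680 → Feb 19, 1681: 366 days (Feb 29, 1680 is in that span).
Feb 19, 1681 → Feb 19, 1682: 365 days.
Feb 19, 1682 → Feb 19, 1683: 365 days.
Feb 19, 1683 → Feb 19, 1684: 365 days.
Feb 19, 1684 → Feb 19, 1685: 366 days (Feb 29, 1684 is in that span).
Feb 19, 1685 → Feb 19, 1686: 365 days.
Feb 19, 1686 → Feb 19, 1687: 365 days.
Feb 19, 1687 → Mar 19, 1687: 28 days (February has 28).
Mar 19, 1687 → Apr 19, 1687: 31 days (March has 31).
Apr 19, 1687 → May 19, 1687: 30 days (April has 30).
May 19, 1687 → Jun 19, 1687: 31 days (May has 31).
Jun 19, 1687 → Jul 19, 1687: 30 days (June has 30).
Jul 19, 1687 → Aug 19, 1687: 31 days (July has 31).
Aug 19, 1687 → Aug 24, 1687: 5 days.
Total: 5299 days.

5299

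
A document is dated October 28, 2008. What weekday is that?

Tuesday

Doomsday rule: the anchor day for the 2000s is Tuesday. For year 08: 8÷12 = 0 r 8, and 8÷4 = 2, so 0+8+2 = 10.
Tuesday + 10 ≡ Friday — that's 2008's doomsday.
In October the doomsday date is Oct 10.
Oct 28 is 18 days after Oct 10; 18 mod 7 = 4, so Friday + 4 = Tuesday.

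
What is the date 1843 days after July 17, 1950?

+365 (one year) → Jul 17, 1951 (1478 left).
+366 (one year; includes Feb 29, 1952) → Jul 17, 1952 (1112 left).
+365 (one year) → Jul 17, 1953 (747 left).
+365 (one year) → Jul 17, 1954 (382 left).
Jul has 31 days: +15 → Aug 1, 1954 (367 left).
Aug has 31 days: +31 → Sep 1, 1954 (336 left).
Sep has 30 days: +30 → Oct 1, 1954 (306 left).
Oct has 31 days: +31 → Nov 1, 1954 (275 left).
Nov has 30 days: +30 → Dec 1, 1954 (245 left).
Dec has 31 days: +31 → Jan 1, 1955 (214 left).
Jan has 31 days: +31 → Feb 1, 1955 (183 left).
Feb has 28 days: +28 → Mar 1, 1955 (155 left).
Mar has 31 days: +31 → Apr 1, 1955 (124 left).
Apr has 30 days: +30 → May 1, 1955 (94 left).
May has 31 days: +31 → Jun 1, 1955 (63 left).
Jun has 30 days: +30 → Jul 1, 1955 (33 left).
Jul has 31 days: +31 → Aug 1, 1955 (2 left).
+2 → Aug 3, 1955.

August 3, 1955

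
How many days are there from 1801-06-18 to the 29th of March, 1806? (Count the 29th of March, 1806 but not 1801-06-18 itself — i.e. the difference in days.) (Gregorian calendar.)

Jun 18, 1801 → Jun 18, 1802: 365 days.
Jun 18, 1802 → Jun 18, 1803: 365 days.
Jun 18, 1803 → Jun 18, 1804: 366 days (Feb 29, 1804 is in that span).
Jun 18, 1804 → Jun 18, 1805: 365 days.
Jun 18, 1805 → Jul 18, 1805: 30 days (June has 30).
Jul 18, 1805 → Aug 18, 1805: 31 days (July has 31).
Aug 18, 1805 → Sep 18, 1805: 31 days (August has 31).
Sep 18, 1805 → Oct 18, 1805: 30 days (September has 30).
Oct 18, 1805 → Nov 18, 1805: 31 days (October has 31).
Nov 18, 1805 → Dec 18, 1805: 30 days (November has 30).
Dec 18, 1805 → Jan 18, 1806: 31 days (December has 31).
Jan 18, 1806 → Feb 18, 1806: 31 days (January has 31).
Feb 18, 1806 → Mar 18, 1806: 28 days (February has 28).
Mar 18, 1806 → Mar 29, 1806: 11 days.
Total: 1745 days.

1745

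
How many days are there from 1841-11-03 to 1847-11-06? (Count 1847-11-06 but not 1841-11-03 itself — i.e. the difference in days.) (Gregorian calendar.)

2194

Nov 3, 1841 → Nov 3, 1842: 365 days.
Nov 3, 1842 → Nov 3, 1843: 365 days.
Nov 3, 1843 → Nov 3, 1844: 366 days (Feb 29, 1844 is in that span).
Nov 3, 1844 → Nov 3, 1845: 365 days.
Nov 3, 1845 → Nov 3, 1846: 365 days.
Nov 3, 1846 → Dec 3, 1846: 30 days (November has 30).
Dec 3, 1846 → Jan 3, 1847: 31 days (December has 31).
Jan 3, 1847 → Feb 3, 1847: 31 days (January has 31).
Feb 3, 1847 → Mar 3, 1847: 28 days (February has 28).
Mar 3, 1847 → Apr 3, 1847: 31 days (March has 31).
Apr 3, 1847 → May 3, 1847: 30 days (April has 30).
May 3, 1847 → Jun 3, 1847: 31 days (May has 31).
Jun 3, 1847 → Jul 3, 1847: 30 days (June has 30).
Jul 3, 1847 → Aug 3, 1847: 31 days (July has 31).
Aug 3, 1847 → Sep 3, 1847: 31 days (August has 31).
Sep 3, 1847 → Oct 3, 1847: 30 days (September has 30).
Oct 3, 1847 → Nov 3, 1847: 31 days (October has 31).
Nov 3, 1847 → Nov 6, 1847: 3 days.
Total: 2194 days.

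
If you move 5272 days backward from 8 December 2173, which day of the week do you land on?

First find the weekday of Dec 8, 2173. Doomsday rule: the anchor day for the 2100s is Sunday. For year 73: 73÷12 = 6 r 1, and 1÷4 = 0, so 6+1+0 = 7.
Sunday + 7 ≡ Sunday — that's 2173's doomsday.
In December the doomsday date is Dec 12.
Dec 8 is 4 days before Dec 12; 4 mod 7 = 4, so Sunday − 4 = Wednesday.
5272 mod 7 = 1, so 5272 days before a Wednesday is Wednesday − 1 = Tuesday.

Tuesday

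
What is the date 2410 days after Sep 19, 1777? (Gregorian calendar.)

+365 (one year) → Sep 19, 1778 (2045 left).
+365 (one year) → Sep 19, 1779 (1680 left).
+366 (one year; includes Feb 29, 1780) → Sep 19, 1780 (1314 left).
+365 (one year) → Sep 19, 1781 (949 left).
+365 (one year) → Sep 19, 1782 (584 left).
+365 (one year) → Sep 19, 1783 (219 left).
Sep has 30 days: +12 → Oct 1, 1783 (207 left).
Oct has 31 days: +31 → Nov 1, 1783 (176 left).
Nov has 30 days: +30 → Dec 1, 1783 (146 left).
Dec has 31 days: +31 → Jan 1, 1784 (115 left).
Jan has 31 days: +31 → Feb 1, 1784 (84 left).
Feb has 29 days: +29 → Mar 1, 1784 (55 left).
Mar has 31 days: +31 → Apr 1, 1784 (24 left).
+24 → Apr 25, 1784.

April 25, 1784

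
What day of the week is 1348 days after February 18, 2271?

Wednesday

Feb 18, 2271 is a Saturday.
1348 mod 7 = 4, so 1348 days after a Saturday is Saturday + 4 = Wednesday.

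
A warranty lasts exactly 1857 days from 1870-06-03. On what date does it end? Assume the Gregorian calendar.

+365 (one year) → Jun 3, 1871 (1492 left).
+366 (one year; includes Feb 29, 1872) → Jun 3, 1872 (1126 left).
+365 (one year) → Jun 3, 1873 (761 left).
+365 (one year) → Jun 3, 1874 (396 left).
Jun has 30 days: +28 → Jul 1, 1874 (368 left).
Jul has 31 days: +31 → Aug 1, 1874 (337 left).
Aug has 31 days: +31 → Sep 1, 1874 (306 left).
Sep has 30 days: +30 → Oct 1, 1874 (276 left).
Oct has 31 days: +31 → Nov 1, 1874 (245 left).
Nov has 30 days: +30 → Dec 1, 1874 (215 left).
Dec has 31 days: +31 → Jan 1, 1875 (184 left).
Jan has 31 days: +31 → Feb 1, 1875 (153 left).
Feb has 28 days: +28 → Mar 1, 1875 (125 left).
Mar has 31 days: +31 → Apr 1, 1875 (94 left).
Apr has 30 days: +30 → May 1, 1875 (64 left).
May has 31 days: +31 → Jun 1, 1875 (33 left).
Jun has 30 days: +30 → Jul 1, 1875 (3 left).
+3 → Jul 4, 1875.

July 4, 1875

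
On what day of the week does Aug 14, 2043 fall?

Doomsday rule: the anchor day for the 2000s is Tuesday. For year 43: 43÷12 = 3 r 7, and 7÷4 = 1, so 3+7+1 = 11.
Tuesday + 11 ≡ Saturday — that's 2043's doomsday.
In August the doomsday date is Aug 8.
Aug 14 is 6 days after Aug 8; 6 mod 7 = 6, so Saturday + 6 = Friday.

Friday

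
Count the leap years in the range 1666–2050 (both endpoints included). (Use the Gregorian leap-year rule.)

Multiples of 4 in [1666,2050]: 96.
Of those, multiples of 100: 4 (not leap unless ÷400).
Multiples of 400: 1.
Leap years = 96 − 4 + 1 = 93.

93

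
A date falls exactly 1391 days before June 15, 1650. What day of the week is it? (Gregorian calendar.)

Friday

Jun 15, 1650 is a Wednesday.
1391 mod 7 = 5, so 1391 days before a Wednesday is Wednesday − 5 = Friday.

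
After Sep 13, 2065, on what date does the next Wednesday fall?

September 16, 2065

Sep 13, 2065 is a Sunday.
From Sunday to the next Wednesday is 3 days.
Sep 13, 2065 + 3 = Sep 16, 2065.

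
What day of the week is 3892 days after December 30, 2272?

Monday

First find the weekday of Dec 30, 2272. Doomsday rule: the anchor day for the 2200s is Friday. For year 72: 72÷12 = 6 r 0, and 0÷4 = 0, so 6+0+0 = 6.
Friday + 6 ≡ Thursday — that's 2272's doomsday.
In December the doomsday date is Dec 12.
Dec 30 is 18 days after Dec 12; 18 mod 7 = 4, so Thursday + 4 = Monday.
3892 mod 7 = 0, so 3892 days after a Monday is Monday + 0 = Monday.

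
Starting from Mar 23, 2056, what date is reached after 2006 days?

+365 (one year) → Mar 23, 2057 (1641 left).
+365 (one year) → Mar 23, 2058 (1276 left).
+365 (one year) → Mar 23, 2059 (911 left).
+366 (one year; includes Feb 29, 2060) → Mar 23, 2060 (545 left).
+365 (one year) → Mar 23, 2061 (180 left).
Mar has 31 days: +9 → Apr 1, 2061 (171 left).
Apr has 30 days: +30 → May 1, 2061 (141 left).
May has 31 days: +31 → Jun 1, 2061 (110 left).
Jun has 30 days: +30 → Jul 1, 2061 (80 left).
Jul has 31 days: +31 → Aug 1, 2061 (49 left).
Aug has 31 days: +31 → Sep 1, 2061 (18 left).
+18 → Sep 19, 2061.

September 19, 2061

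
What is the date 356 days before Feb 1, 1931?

February 10, 1930

−1 → Jan 31, 1931 (end of Jan, 31 days; 355 left).
−31 → Dec 31, 1930 (end of Dec, 31 days; 324 left).
−31 → Nov 30, 1930 (end of Nov, 30 days; 293 left).
−30 → Oct 31, 1930 (end of Oct, 31 days; 263 left).
−31 → Sep 30, 1930 (end of Sep, 30 days; 232 left).
−30 → Aug 31, 1930 (end of Aug, 31 days; 202 left).
−31 → Jul 31, 1930 (end of Jul, 31 days; 171 left).
−31 → Jun 30, 1930 (end of Jun, 30 days; 140 left).
−30 → May 31, 1930 (end of May, 31 days; 110 left).
−31 → Apr 30, 1930 (end of Apr, 30 days; 79 left).
−30 → Mar 31, 1930 (end of Mar, 31 days; 49 left).
−31 → Feb 28, 1930 (end of Feb, 28 days; 18 left).
−18 → Feb 10, 1930.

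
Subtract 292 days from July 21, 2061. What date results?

October 2, 2060

−21 → Jun 30, 2061 (end of Jun, 30 days; 271 left).
−30 → May 31, 2061 (end of May, 31 days; 241 left).
−31 → Apr 30, 2061 (end of Apr, 30 days; 210 left).
−30 → Mar 31, 2061 (end of Mar, 31 days; 180 left).
−31 → Feb 28, 2061 (end of Feb, 28 days; 149 left).
−28 → Jan 31, 2061 (end of Jan, 31 days; 121 left).
−31 → Dec 31, 2060 (end of Dec, 31 days; 90 left).
−31 → Nov 30, 2060 (end of Nov, 30 days; 59 left).
−30 → Oct 31, 2060 (end of Oct, 31 days; 29 left).
−29 → Oct 2, 2060.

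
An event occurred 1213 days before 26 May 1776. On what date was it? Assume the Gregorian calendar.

January 29, 1773

−366 (one year; includes Feb 29, 1776) → May 26, 1775 (847 left).
−365 (one year) → May 26, 1774 (482 left).
−365 (one year) → May 26, 1773 (117 left).
−26 → Apr 30, 1773 (end of Apr, 30 days; 91 left).
−30 → Mar 31, 1773 (end of Mar, 31 days; 61 left).
−31 → Feb 28, 1773 (end of Feb, 28 days; 30 left).
−28 → Jan 31, 1773 (end of Jan, 31 days; 2 left).
−2 → Jan 29, 1773.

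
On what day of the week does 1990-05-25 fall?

Friday

Doomsday rule: the anchor day for the 1900s is Wednesday. For year 90: 90÷12 = 7 r 6, and 6÷4 = 1, so 7+6+1 = 14.
Wednesday + 14 ≡ Wednesday — that's 1990's doomsday.
In May the doomsday date is May 9.
May 25 is 16 days after May 9; 16 mod 7 = 2, so Wednesday + 2 = Friday.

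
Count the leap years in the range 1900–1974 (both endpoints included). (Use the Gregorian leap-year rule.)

18

Multiples of 4 in [1900,1974]: 19.
Of those, multiples of 100: 1 (not leap unless ÷400).
Multiples of 400: 0.
Leap years = 19 − 1 + 0 = 18.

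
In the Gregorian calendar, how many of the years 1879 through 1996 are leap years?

29

Multiples of 4 in [1879,1996]: 30.
Of those, multiples of 100: 1 (not leap unless ÷400).
Multiples of 400: 0.
Leap years = 30 − 1 + 0 = 29.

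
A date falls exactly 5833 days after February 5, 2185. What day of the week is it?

First find the weekday of Feb 5, 2185. Doomsday rule: the anchor day for the 2100s is Sunday. For year 85: 85÷12 = 7 r 1, and 1÷4 = 0, so 7+1+0 = 8.
Sunday + 8 ≡ Monday — that's 2185's doomsday.
In February the doomsday date is Feb 28 (2185 is not a leap year).
Feb 5 is 23 days before Feb 28; 23 mod 7 = 2, so Monday − 2 = Saturday.
5833 mod 7 = 2, so 5833 days after a Saturday is Saturday + 2 = Monday.

Monday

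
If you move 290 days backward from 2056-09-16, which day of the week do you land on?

Sep 16, 2056 is a Saturday.
290 mod 7 = 3, so 290 days before a Saturday is Saturday − 3 = Wednesday.

Wednesday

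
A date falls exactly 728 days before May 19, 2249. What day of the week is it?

First find the weekday of May 19, 2249. Doomsday rule: the anchor day for the 2200s is Friday. For year 49: 49÷12 = 4 r 1, and 1÷4 = 0, so 4+1+0 = 5.
Friday + 5 ≡ Wednesday — that's 2249's doomsday.
In May the doomsday date is May 9.
May 19 is 10 days after May 9; 10 mod 7 = 3, so Wednesday + 3 = Saturday.
728 mod 7 = 0, so 728 days before a Saturday is Saturday − 0 = Saturday.

Saturday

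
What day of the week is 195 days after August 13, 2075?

Monday

First find the weekday of Aug 13, 2075. Doomsday rule: the anchor day for the 2000s is Tuesday. For year 75: 75÷12 = 6 r 3, and 3÷4 = 0, so 6+3+0 = 9.
Tuesday + 9 ≡ Thursday — that's 2075's doomsday.
In August the doomsday date is Aug 8.
Aug 13 is 5 days after Aug 8; 5 mod 7 = 5, so Thursday + 5 = Tuesday.
195 mod 7 = 6, so 195 days after a Tuesday is Tuesday + 6 = Monday.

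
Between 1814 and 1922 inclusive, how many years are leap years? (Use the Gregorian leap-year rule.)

26

Multiples of 4 in [1814,1922]: 27.
Of those, multiples of 100: 1 (not leap unless ÷400).
Multiples of 400: 0.
Leap years = 27 − 1 + 0 = 26.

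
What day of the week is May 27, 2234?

Doomsday rule: the anchor day for the 2200s is Friday. For year 34: 34÷12 = 2 r 10, and 10÷4 = 2, so 2+10+2 = 14.
Friday + 14 ≡ Friday — that's 2234's doomsday.
In May the doomsday date is May 9.
May 27 is 18 days after May 9; 18 mod 7 = 4, so Friday + 4 = Tuesday.

Tuesday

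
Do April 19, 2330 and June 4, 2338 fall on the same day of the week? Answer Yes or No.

From Apr 19, 2330 to Jun 4, 2338 is 2968 days.
2968 mod 7 = 0, so they are the same weekday.
(Apr 19, 2330 is a Saturday; Jun 4, 2338 is a Saturday.)

Yes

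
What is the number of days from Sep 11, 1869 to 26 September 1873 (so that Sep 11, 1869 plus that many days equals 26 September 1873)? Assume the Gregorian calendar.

1476

Sep 11, 1869 → Sep 11, 1870: 365 days.
Sep 11, 1870 → Sep 11, 1871: 365 days.
Sep 11, 1871 → Sep 11, 1872: 366 days (Feb 29, 1872 is in that span).
Sep 11, 1872 → Oct 11, 1872: 30 days (September has 30).
Oct 11, 1872 → Nov 11, 1872: 31 days (October has 31).
Nov 11, 1872 → Dec 11, 1872: 30 days (November has 30).
Dec 11, 1872 → Jan 11, 1873: 31 days (December has 31).
Jan 11, 1873 → Feb 11, 1873: 31 days (January has 31).
Feb 11, 1873 → Mar 11, 1873: 28 days (February has 28).
Mar 11, 1873 → Apr 11, 1873: 31 days (March has 31).
Apr 11, 1873 → May 11, 1873: 30 days (April has 30).
May 11, 1873 → Jun 11, 1873: 31 days (May has 31).
Jun 11, 1873 → Jul 11, 1873: 30 days (June has 30).
Jul 11, 1873 → Aug 11, 1873: 31 days (July has 31).
Aug 11, 1873 → Sep 11, 1873: 31 days (August has 31).
Sep 11, 1873 → Sep 26, 1873: 15 days.
Total: 1476 days.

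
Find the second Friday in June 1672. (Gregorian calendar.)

June 1, 1672 is a Wednesday.
The first Friday is therefore June 3 (2 days later).
The second Friday is 3 + 1×7 = June 10.

June 10, 1672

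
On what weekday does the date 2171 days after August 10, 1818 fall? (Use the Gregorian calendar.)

Aug 10, 1818 is a Monday.
2171 mod 7 = 1, so 2171 days after a Monday is Monday + 1 = Tuesday.

Tuesday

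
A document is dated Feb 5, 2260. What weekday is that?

Doomsday rule: the anchor day for the 2200s is Friday. For year 60: 60÷12 = 5 r 0, and 0÷4 = 0, so 5+0+0 = 5.
Friday + 5 ≡ Wednesday — that's 2260's doomsday.
In February the doomsday date is Feb 29 (2260 is a leap year (divisible by 4)).
Feb 5 is 24 days before Feb 29; 24 mod 7 = 3, so Wednesday − 3 = Sunday.

Sunday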